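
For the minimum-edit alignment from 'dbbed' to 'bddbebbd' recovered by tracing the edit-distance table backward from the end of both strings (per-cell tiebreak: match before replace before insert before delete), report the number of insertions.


Edit distance = 4. Backtracking from cell (5, 8) with preference match > replace > insert > delete,
then listing the resulting alignment 'dbbed' -> 'bddbebbd' left to right:
  Step 1: insert 'b' [insertion #1]
  Step 2: insert 'd' [insertion #2]
  Step 3: keep 'd'
  Step 4: keep 'b'
  Step 5: insert 'e' [insertion #3]
  Step 6: keep 'b'
  Step 7: replace e->b
  Step 8: keep 'd'
Total insertions: 3

3


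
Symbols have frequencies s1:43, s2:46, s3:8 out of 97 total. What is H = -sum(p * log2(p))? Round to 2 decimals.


Computing entropy H = -sum(p_i * log2(p_i)):
  s1: p = 43/97 = 0.4433, -p*log2(p) = 0.5203
  s2: p = 46/97 = 0.4742, -p*log2(p) = 0.5104
  s3: p = 8/97 = 0.0825, -p*log2(p) = 0.2969
H = sum of terms = 1.3276
Rounded to 2 decimals: 1.33

1.33


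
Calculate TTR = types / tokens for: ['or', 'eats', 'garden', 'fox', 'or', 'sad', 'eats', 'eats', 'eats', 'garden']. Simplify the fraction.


Tokens: 10
Unique types: ('eats', 'fox', 'garden', 'or', 'sad') = 5
TTR = 5/10
Simplify: divide both by 5 -> 1/2
TTR = 1/2

1/2


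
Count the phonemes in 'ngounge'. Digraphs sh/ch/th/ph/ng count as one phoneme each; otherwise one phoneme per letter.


Parsing 'ngounge' greedily, digraphs first:
  'ng' -> digraph (1 consonant phoneme) (phonemes so far: 1)
  'o' -> vowel phoneme (phonemes so far: 2)
  'u' -> vowel phoneme (phonemes so far: 3)
  'ng' -> digraph (1 consonant phoneme) (phonemes so far: 4)
  'e' -> vowel phoneme (phonemes so far: 5)
Total phonemes: 5

5


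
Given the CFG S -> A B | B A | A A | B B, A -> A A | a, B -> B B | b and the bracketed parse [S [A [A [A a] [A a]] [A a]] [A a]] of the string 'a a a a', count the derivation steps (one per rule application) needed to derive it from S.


Every bracketed nonterminal node [X ...] in the tree is produced by exactly one rule application.
Reading the tree off as a leftmost derivation:
  Step 1: S  =>  A A   (applied S -> A A)
  Step 2: A A  =>  A A A   (applied A -> A A)
  Step 3: A A A  =>  A A A A   (applied A -> A A)
  Step 4: A A A A  =>  a A A A   (applied A -> a)
  Step 5: a A A A  =>  a a A A   (applied A -> a)
  Step 6: a a A A  =>  a a a A   (applied A -> a)
  Step 7: a a a A  =>  a a a a   (applied A -> a)
Final yield: a a a a
Total rewrite steps: 7

7


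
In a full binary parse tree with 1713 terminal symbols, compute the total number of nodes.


Leaf nodes (terminals): 1713
Internal nodes = n - 1 = 1713 - 1 = 1712
Total = leaves + internal = 1713 + 1712 = 3425

3425


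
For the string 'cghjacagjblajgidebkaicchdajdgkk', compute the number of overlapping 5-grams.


String 'cghjacagjblajgidebkaicchdajdgkk' has length L = 31.
Number of overlapping n-grams = L - n + 1
Substituting: 31 - 5 + 1 = 27

27


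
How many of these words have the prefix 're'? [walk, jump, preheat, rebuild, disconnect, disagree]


Checking each word for prefix 're':
  'walk' -> no (count: 0)
  'jump' -> no (count: 0)
  'preheat' -> no (count: 0)
  'rebuild' -> YES, starts with 're' (count: 1)
  'disconnect' -> no (count: 1)
  'disagree' -> no (count: 1)
Total with prefix 're': 1

1


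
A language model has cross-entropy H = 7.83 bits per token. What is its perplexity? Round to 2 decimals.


Perplexity formula: PP = 2^H
H = 7.83
PP = 2^7.83
Decompose: 2^7.83 = 2^7 * 2^0.83
2^7 = 128, 2^0.83 ~ 1.7776854
PP ~ 128 * 1.7776854 = 227.5437312
Rounded to 2 decimals: 227.54

227.54


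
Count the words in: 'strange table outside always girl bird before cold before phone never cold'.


Counting words by splitting on spaces:
  Word 1: 'strange'
  Word 2: 'table'
  Word 3: 'outside'
  Word 4: 'always'
  Word 5: 'girl'
  Word 6: 'bird'
  Word 7: 'before'
  Word 8: 'cold'
  Word 9: 'before'
  Word 10: 'phone'
  Word 11: 'never'
  Word 12: 'cold'
Total words: 12

12


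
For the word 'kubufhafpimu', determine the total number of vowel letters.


Scanning each character of 'kubufhafpimu':
  Position 1: 'k' -> consonant (running count: 0)
  Position 2: 'u' -> vowel (running count: 1)
  Position 3: 'b' -> consonant (running count: 1)
  Position 4: 'u' -> vowel (running count: 2)
  Position 5: 'f' -> consonant (running count: 2)
  Position 6: 'h' -> consonant (running count: 2)
  Position 7: 'a' -> vowel (running count: 3)
  Position 8: 'f' -> consonant (running count: 3)
  Position 9: 'p' -> consonant (running count: 3)
  Position 10: 'i' -> vowel (running count: 4)
  Position 11: 'm' -> consonant (running count: 4)
  Position 12: 'u' -> vowel (running count: 5)
Total vowels: 5

5


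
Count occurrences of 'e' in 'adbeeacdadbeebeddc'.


Scanning 'adbeeacdadbeebeddc' for 'e':
  Position 3: 'e' -> MATCH (count: 1)
  Position 4: 'e' -> MATCH (count: 2)
  Position 11: 'e' -> MATCH (count: 3)
  Position 12: 'e' -> MATCH (count: 4)
  Position 14: 'e' -> MATCH (count: 5)
Total occurrences of 'e': 5

5


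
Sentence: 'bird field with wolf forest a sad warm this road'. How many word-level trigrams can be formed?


Word trigrams from [10] words:
  Trigram 1: (bird field with)
  Trigram 2: (field with wolf)
  Trigram 3: (with wolf forest)
  Trigram 4: (wolf forest a)
  Trigram 5: (forest a sad)
  Trigram 6: (a sad warm)
  Trigram 7: (sad warm this)
  Trigram 8: (warm this road)
Total word trigrams: 10 - 2 = 8

8


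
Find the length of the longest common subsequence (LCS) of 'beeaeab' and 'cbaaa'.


DP table for LCS of 'beeaeab' and 'cbaaa':
       c  b  a  a  a
    0  0  0  0  0  0
  b 0  0  1  1  1  1
  e 0  0  1  1  1  1
  e 0  0  1  1  1  1
  a 0  0  1  2  2  2
  e 0  0  1  2  2  2
  a 0  0  1  2  3  3
  b 0  0  1  2  3  3
LCS: 'baa'
LCS length = 3

3


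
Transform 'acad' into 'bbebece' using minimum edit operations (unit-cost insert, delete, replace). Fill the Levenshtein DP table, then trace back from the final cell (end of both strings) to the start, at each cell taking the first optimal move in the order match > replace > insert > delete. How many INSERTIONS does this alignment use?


Edit distance = 7. Backtracking from cell (4, 7) with preference match > replace > insert > delete,
then listing the resulting alignment 'acad' -> 'bbebece' left to right:
  Step 1: insert 'b' [insertion #1]
  Step 2: insert 'b' [insertion #2]
  Step 3: insert 'e' [insertion #3]
  Step 4: replace a->b
  Step 5: replace c->e
  Step 6: replace a->c
  Step 7: replace d->e
Total insertions: 3

3


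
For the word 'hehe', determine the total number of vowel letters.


Scanning each character of 'hehe':
  Position 1: 'h' -> consonant (running count: 0)
  Position 2: 'e' -> vowel (running count: 1)
  Position 3: 'h' -> consonant (running count: 1)
  Position 4: 'e' -> vowel (running count: 2)
Total vowels: 2

2


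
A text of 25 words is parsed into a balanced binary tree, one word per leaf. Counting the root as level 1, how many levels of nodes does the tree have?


In a balanced binary tree with n leaves the deepest leaf is ceil(log2(n)) edges below the root,
so counting node levels inclusive of root and leaves gives ceil(log2(n)) + 1 levels.
log2(25) = 4.6439
ceil(4.6439) = 5
levels = 5 + 1 = 6

6


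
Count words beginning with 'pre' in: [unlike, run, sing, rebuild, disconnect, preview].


Checking each word for prefix 'pre':
  'unlike' -> no (count: 0)
  'run' -> no (count: 0)
  'sing' -> no (count: 0)
  'rebuild' -> no (count: 0)
  'disconnect' -> no (count: 0)
  'preview' -> YES, starts with 'pre' (count: 1)
Total with prefix 'pre': 1

1


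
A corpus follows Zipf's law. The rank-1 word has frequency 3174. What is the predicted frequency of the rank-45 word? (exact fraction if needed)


Zipf's law: freq(rank) = f1 / rank
f1 = 3174, rank = 45
freq = 3174 / 45
GCD(3174, 45) = 3
Simplified: 1058/15

1058/15


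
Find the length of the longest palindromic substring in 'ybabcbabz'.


Scanning 'ybabcbabz' for palindromic substrings.
Substring at positions 1-7: 'babcbab'.
Check: reverse('babcbab') = 'babcbab' -> palindrome confirmed.
Neighbouring characters ('y' / 'z') break symmetry, so it cannot extend further.
No longer palindromic substring exists; longest length = 7

7


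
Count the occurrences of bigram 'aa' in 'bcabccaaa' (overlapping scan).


Scanning 'bcabccaaa' for bigram 'aa':
  Position 0: 'bc' -> no
  Position 1: 'ca' -> no
  Position 2: 'ab' -> no
  Position 3: 'bc' -> no
  Position 4: 'cc' -> no
  Position 5: 'ca' -> no
  Position 6: 'aa' -> MATCH
  Position 7: 'aa' -> MATCH
Total matches: 2

2


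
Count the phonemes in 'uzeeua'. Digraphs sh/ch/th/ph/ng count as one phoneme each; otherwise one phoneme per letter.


Parsing 'uzeeua' greedily, digraphs first:
  'u' -> vowel phoneme (phonemes so far: 1)
  'z' -> consonant phoneme (phonemes so far: 2)
  'e' -> vowel phoneme (phonemes so far: 3)
  'e' -> vowel phoneme (phonemes so far: 4)
  'u' -> vowel phoneme (phonemes so far: 5)
  'a' -> vowel phoneme (phonemes so far: 6)
Total phonemes: 6

6


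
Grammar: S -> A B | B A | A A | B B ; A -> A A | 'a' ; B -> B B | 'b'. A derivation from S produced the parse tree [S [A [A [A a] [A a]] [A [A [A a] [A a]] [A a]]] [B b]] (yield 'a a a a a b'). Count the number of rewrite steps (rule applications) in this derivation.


Every bracketed nonterminal node [X ...] in the tree is produced by exactly one rule application.
Reading the tree off as a leftmost derivation:
  Step 1: S  =>  A B   (applied S -> A B)
  Step 2: A B  =>  A A B   (applied A -> A A)
  Step 3: A A B  =>  A A A B   (applied A -> A A)
  Step 4: A A A B  =>  a A A B   (applied A -> a)
  Step 5: a A A B  =>  a a A B   (applied A -> a)
  Step 6: a a A B  =>  a a A A B   (applied A -> A A)
  Step 7: a a A A B  =>  a a A A A B   (applied A -> A A)
  Step 8: a a A A A B  =>  a a a A A B   (applied A -> a)
  Step 9: a a a A A B  =>  a a a a A B   (applied A -> a)
  Step 10: a a a a A B  =>  a a a a a B   (applied A -> a)
  Step 11: a a a a a B  =>  a a a a a b   (applied B -> b)
Final yield: a a a a a b
Total rewrite steps: 11

11


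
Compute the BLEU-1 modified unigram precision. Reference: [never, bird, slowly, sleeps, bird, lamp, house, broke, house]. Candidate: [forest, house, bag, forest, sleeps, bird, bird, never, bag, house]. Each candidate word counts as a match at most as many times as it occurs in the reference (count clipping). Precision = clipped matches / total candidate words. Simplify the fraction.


Reference word counts: {'bird': 2, 'broke': 1, 'house': 2, 'lamp': 1, 'never': 1, 'sleeps': 1, 'slowly': 1}
Checking each candidate word (with clipping):
  'forest' -> not in reference -> no match (matches: 0)
  'house' -> in reference (ref count 2, used 1/2) -> match (matches: 1)
  'bag' -> not in reference -> no match (matches: 1)
  'forest' -> not in reference -> no match (matches: 1)
  'sleeps' -> in reference (ref count 1, used 1/1) -> match (matches: 2)
  'bird' -> in reference (ref count 2, used 1/2) -> match (matches: 3)
  'bird' -> in reference (ref count 2, used 2/2) -> match (matches: 4)
  'never' -> in reference (ref count 1, used 1/1) -> match (matches: 5)
  'bag' -> not in reference -> no match (matches: 5)
  'house' -> in reference (ref count 2, used 2/2) -> match (matches: 6)
Clipped matches: 6, Candidate length: 10
Precision = 6/10 = 3/5

3/5


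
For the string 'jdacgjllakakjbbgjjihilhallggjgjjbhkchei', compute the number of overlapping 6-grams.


String 'jdacgjllakakjbbgjjihilhallggjgjjbhkchei' has length L = 39.
Number of overlapping n-grams = L - n + 1
Substituting: 39 - 6 + 1 = 34

34


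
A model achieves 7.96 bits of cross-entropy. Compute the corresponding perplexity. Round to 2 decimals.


Perplexity formula: PP = 2^H
H = 7.96
PP = 2^7.96
Decompose: 2^7.96 = 2^7 * 2^0.96
2^7 = 128, 2^0.96 ~ 1.9453099
PP ~ 128 * 1.9453099 = 248.9996672
Rounded to 2 decimals: 249.00

249.00


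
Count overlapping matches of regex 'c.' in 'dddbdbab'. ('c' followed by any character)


Pattern: c. means 'c' followed by any character.
Scanning 'dddbdbab' position-by-position:
  Pos 0: window 'dd' -> no
  Pos 1: window 'dd' -> no
  Pos 2: window 'db' -> no
  Pos 3: window 'bd' -> no
  Pos 4: window 'db' -> no
  Pos 5: window 'ba' -> no
  Pos 6: window 'ab' -> no
  Pos 7: window 'b' -> no
Total matches: 0

0


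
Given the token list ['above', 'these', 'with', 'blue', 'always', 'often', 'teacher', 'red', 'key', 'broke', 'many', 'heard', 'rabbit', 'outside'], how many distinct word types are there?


Listing all tokens and tracking unique types:
  Token 1: 'above' -> NEW (unique so far: 1)
  Token 2: 'these' -> NEW (unique so far: 2)
  Token 3: 'with' -> NEW (unique so far: 3)
  Token 4: 'blue' -> NEW (unique so far: 4)
  Token 5: 'always' -> NEW (unique so far: 5)
  Token 6: 'often' -> NEW (unique so far: 6)
  Token 7: 'teacher' -> NEW (unique so far: 7)
  Token 8: 'red' -> NEW (unique so far: 8)
  Token 9: 'key' -> NEW (unique so far: 9)
  Token 10: 'broke' -> NEW (unique so far: 10)
  Token 11: 'many' -> NEW (unique so far: 11)
  Token 12: 'heard' -> NEW (unique so far: 12)
  Token 13: 'rabbit' -> NEW (unique so far: 13)
  Token 14: 'outside' -> NEW (unique so far: 14)
Unique types: ('above', 'always', 'blue', 'broke', 'heard', 'key', 'many', 'often', 'outside', 'rabbit', 'red', 'teacher', 'these', 'with')
Vocabulary size: 14

14


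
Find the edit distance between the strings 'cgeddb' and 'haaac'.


Building DP table for s1='cgeddb' (len 6) and s2='haaac' (len 5):
       h  a  a  a  c
    0  1  2  3  4  5
  c 1  1  2  3  4  4
  g 2  2  2  3  4  5
  e 3  3  3  3  4  5
  d 4  4  4  4  4  5
  d 5  5  5  5  5  5
  b 6  6  6  6  6  6
Edit distance = dp[6][5] = 6

6


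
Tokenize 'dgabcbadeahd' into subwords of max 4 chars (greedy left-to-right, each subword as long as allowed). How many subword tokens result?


'dgabcbadeahd' has 12 characters.
Chunking with max size 4:
  Chunk 1: 'dgab' (positions 0-3)
  Chunk 2: 'cbad' (positions 4-7)
  Chunk 3: 'eahd' (positions 8-11)
Total chunks: ceil(12 / 4) = 3

3


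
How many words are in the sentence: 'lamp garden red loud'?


Counting words by splitting on spaces:
  Word 1: 'lamp'
  Word 2: 'garden'
  Word 3: 'red'
  Word 4: 'loud'
Total words: 4

4


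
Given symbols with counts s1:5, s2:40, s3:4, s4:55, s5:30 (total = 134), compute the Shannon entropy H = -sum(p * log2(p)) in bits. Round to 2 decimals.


Computing entropy H = -sum(p_i * log2(p_i)):
  s1: p = 5/134 = 0.0373, -p*log2(p) = 0.1770
  s2: p = 40/134 = 0.2985, -p*log2(p) = 0.5206
  s3: p = 4/134 = 0.0299, -p*log2(p) = 0.1512
  s4: p = 55/134 = 0.4104, -p*log2(p) = 0.5273
  s5: p = 30/134 = 0.2239, -p*log2(p) = 0.4834
H = sum of terms = 1.8595
Rounded to 2 decimals: 1.86

1.86


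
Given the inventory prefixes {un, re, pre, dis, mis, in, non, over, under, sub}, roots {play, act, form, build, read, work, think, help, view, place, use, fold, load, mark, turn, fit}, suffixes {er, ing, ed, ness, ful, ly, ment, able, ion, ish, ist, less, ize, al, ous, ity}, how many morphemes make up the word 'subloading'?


Segmenting 'subloading' against the inventory:
  'sub' -> prefix (morpheme 1)
  'load' -> root (morpheme 2)
  'ing' -> suffix (morpheme 3)
Total morphemes: 3

3


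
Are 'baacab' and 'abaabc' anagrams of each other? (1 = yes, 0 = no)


Sort characters of 'baacab': 'aaabbc'
Sort characters of 'abaabc': 'aaabbc'
Sorted forms match -> they ARE anagrams
Result: 1

1


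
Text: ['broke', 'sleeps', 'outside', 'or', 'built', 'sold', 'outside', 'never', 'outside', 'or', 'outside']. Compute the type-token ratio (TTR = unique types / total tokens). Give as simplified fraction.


Tokens: 11
Unique types: ('broke', 'built', 'never', 'or', 'outside', 'sleeps', 'sold') = 7
TTR = 7/11
Already in lowest terms.

7/11


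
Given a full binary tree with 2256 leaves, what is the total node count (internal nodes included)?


Leaf nodes (terminals): 2256
Internal nodes = n - 1 = 2256 - 1 = 2255
Total = leaves + internal = 2256 + 2255 = 4511

4511


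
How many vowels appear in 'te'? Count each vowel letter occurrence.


Scanning each character of 'te':
  Position 1: 't' -> consonant (running count: 0)
  Position 2: 'e' -> vowel (running count: 1)
Total vowels: 1

1


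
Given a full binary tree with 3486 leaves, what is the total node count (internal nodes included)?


Leaf nodes (terminals): 3486
Internal nodes = n - 1 = 3486 - 1 = 3485
Total = leaves + internal = 3486 + 3485 = 6971

6971


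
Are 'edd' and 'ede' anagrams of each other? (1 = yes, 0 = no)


Sort characters of 'edd': 'dde'
Sort characters of 'ede': 'dee'
Sorted forms differ -> they are NOT anagrams
Result: 0

0


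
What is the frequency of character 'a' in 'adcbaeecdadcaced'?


Scanning 'adcbaeecdadcaced' for 'a':
  Position 0: 'a' -> MATCH (count: 1)
  Position 4: 'a' -> MATCH (count: 2)
  Position 9: 'a' -> MATCH (count: 3)
  Position 12: 'a' -> MATCH (count: 4)
Total occurrences of 'a': 4

4


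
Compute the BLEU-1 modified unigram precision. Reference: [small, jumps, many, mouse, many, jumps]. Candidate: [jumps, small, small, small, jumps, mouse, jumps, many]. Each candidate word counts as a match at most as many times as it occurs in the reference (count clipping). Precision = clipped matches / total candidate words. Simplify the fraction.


Reference word counts: {'jumps': 2, 'many': 2, 'mouse': 1, 'small': 1}
Checking each candidate word (with clipping):
  'jumps' -> in reference (ref count 2, used 1/2) -> match (matches: 1)
  'small' -> in reference (ref count 1, used 1/1) -> match (matches: 2)
  'small' -> ref count 1 already used up (1/1) -> clipped, no match (matches: 2)
  'small' -> ref count 1 already used up (1/1) -> clipped, no match (matches: 2)
  'jumps' -> in reference (ref count 2, used 2/2) -> match (matches: 3)
  'mouse' -> in reference (ref count 1, used 1/1) -> match (matches: 4)
  'jumps' -> ref count 2 already used up (2/2) -> clipped, no match (matches: 4)
  'many' -> in reference (ref count 2, used 1/2) -> match (matches: 5)
Clipped matches: 5, Candidate length: 8
Precision = 5/8

5/8


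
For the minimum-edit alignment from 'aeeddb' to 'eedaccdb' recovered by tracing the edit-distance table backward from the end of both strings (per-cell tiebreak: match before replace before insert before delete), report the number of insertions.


Edit distance = 4. Backtracking from cell (6, 8) with preference match > replace > insert > delete,
then listing the resulting alignment 'aeeddb' -> 'eedaccdb' left to right:
  Step 1: delete 'a'
  Step 2: keep 'e'
  Step 3: keep 'e'
  Step 4: keep 'd'
  Step 5: insert 'a' [insertion #1]
  Step 6: insert 'c' [insertion #2]
  Step 7: insert 'c' [insertion #3]
  Step 8: keep 'd'
  Step 9: keep 'b'
Total insertions: 3

3


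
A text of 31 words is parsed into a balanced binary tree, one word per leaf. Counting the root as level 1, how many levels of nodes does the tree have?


In a balanced binary tree with n leaves the deepest leaf is ceil(log2(n)) edges below the root,
so counting node levels inclusive of root and leaves gives ceil(log2(n)) + 1 levels.
log2(31) = 4.9542
ceil(4.9542) = 5
levels = 5 + 1 = 6

6


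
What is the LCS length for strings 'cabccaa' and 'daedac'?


DP table for LCS of 'cabccaa' and 'daedac':
       d  a  e  d  a  c
    0  0  0  0  0  0  0
  c 0  0  0  0  0  0  1
  a 0  0  1  1  1  1  1
  b 0  0  1  1  1  1  1
  c 0  0  1  1  1  1  2
  c 0  0  1  1  1  1  2
  a 0  0  1  1  1  2  2
  a 0  0  1  1  1  2  2
LCS: 'ac'
LCS length = 2

2


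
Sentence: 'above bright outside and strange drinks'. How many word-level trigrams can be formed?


Word trigrams from [6] words:
  Trigram 1: (above bright outside)
  Trigram 2: (bright outside and)
  Trigram 3: (outside and strange)
  Trigram 4: (and strange drinks)
Total word trigrams: 6 - 2 = 4

4


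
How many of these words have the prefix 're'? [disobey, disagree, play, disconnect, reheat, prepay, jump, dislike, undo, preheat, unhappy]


Checking each word for prefix 're':
  'disobey' -> no (count: 0)
  'disagree' -> no (count: 0)
  'play' -> no (count: 0)
  'disconnect' -> no (count: 0)
  'reheat' -> YES, starts with 're' (count: 1)
  'prepay' -> no (count: 1)
  'jump' -> no (count: 1)
  'dislike' -> no (count: 1)
  'undo' -> no (count: 1)
  'preheat' -> no (count: 1)
  'unhappy' -> no (count: 1)
Total with prefix 're': 1

1


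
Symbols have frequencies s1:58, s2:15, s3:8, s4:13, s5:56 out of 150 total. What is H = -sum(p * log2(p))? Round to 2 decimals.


Computing entropy H = -sum(p_i * log2(p_i)):
  s1: p = 58/150 = 0.3867, -p*log2(p) = 0.5301
  s2: p = 15/150 = 0.1000, -p*log2(p) = 0.3322
  s3: p = 8/150 = 0.0533, -p*log2(p) = 0.2255
  s4: p = 13/150 = 0.0867, -p*log2(p) = 0.3058
  s5: p = 56/150 = 0.3733, -p*log2(p) = 0.5307
H = sum of terms = 1.9243
Rounded to 2 decimals: 1.92

1.92


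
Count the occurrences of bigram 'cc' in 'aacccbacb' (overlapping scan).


Scanning 'aacccbacb' for bigram 'cc':
  Position 0: 'aa' -> no
  Position 1: 'ac' -> no
  Position 2: 'cc' -> MATCH
  Position 3: 'cc' -> MATCH
  Position 4: 'cb' -> no
  Position 5: 'ba' -> no
  Position 6: 'ac' -> no
  Position 7: 'cb' -> no
Total matches: 2

2


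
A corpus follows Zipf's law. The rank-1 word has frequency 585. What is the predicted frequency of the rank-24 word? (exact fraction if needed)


Zipf's law: freq(rank) = f1 / rank
f1 = 585, rank = 24
freq = 585 / 24
GCD(585, 24) = 3
Simplified: 195/8

195/8


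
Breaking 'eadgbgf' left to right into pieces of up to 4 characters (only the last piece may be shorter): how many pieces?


'eadgbgf' has 7 characters.
Chunking with max size 4:
  Chunk 1: 'eadg' (positions 0-3)
  Chunk 2: 'bgf' (positions 4-6)
Total chunks: ceil(7 / 4) = 2

2


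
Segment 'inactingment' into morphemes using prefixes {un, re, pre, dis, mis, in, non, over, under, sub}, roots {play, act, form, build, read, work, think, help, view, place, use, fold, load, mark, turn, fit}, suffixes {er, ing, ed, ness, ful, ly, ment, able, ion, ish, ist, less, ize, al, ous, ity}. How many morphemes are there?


Segmenting 'inactingment' against the inventory:
  'in' -> prefix (morpheme 1)
  'act' -> root (morpheme 2)
  'ing' -> suffix (morpheme 3)
  'ment' -> suffix (morpheme 4)
Total morphemes: 4

4


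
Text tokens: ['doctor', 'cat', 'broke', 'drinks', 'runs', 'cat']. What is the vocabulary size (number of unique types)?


Listing all tokens and tracking unique types:
  Token 1: 'doctor' -> NEW (unique so far: 1)
  Token 2: 'cat' -> NEW (unique so far: 2)
  Token 3: 'broke' -> NEW (unique so far: 3)
  Token 4: 'drinks' -> NEW (unique so far: 4)
  Token 5: 'runs' -> NEW (unique so far: 5)
  Token 6: 'cat' -> duplicate (unique so far: 5)
Unique types: ('broke', 'cat', 'doctor', 'drinks', 'runs')
Vocabulary size: 5

5


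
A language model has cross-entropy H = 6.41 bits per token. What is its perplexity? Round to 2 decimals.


Perplexity formula: PP = 2^H
H = 6.41
PP = 2^6.41
Decompose: 2^6.41 = 2^6 * 2^0.41
2^6 = 64, 2^0.41 ~ 1.3286858
PP ~ 64 * 1.3286858 = 85.0358912
Rounded to 2 decimals: 85.04

85.04


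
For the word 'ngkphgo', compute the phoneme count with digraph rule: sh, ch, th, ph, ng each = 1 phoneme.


Parsing 'ngkphgo' greedily, digraphs first:
  'ng' -> digraph (1 consonant phoneme) (phonemes so far: 1)
  'k' -> consonant phoneme (phonemes so far: 2)
  'ph' -> digraph (1 consonant phoneme) (phonemes so far: 3)
  'g' -> consonant phoneme (phonemes so far: 4)
  'o' -> vowel phoneme (phonemes so far: 5)
Total phonemes: 5

5


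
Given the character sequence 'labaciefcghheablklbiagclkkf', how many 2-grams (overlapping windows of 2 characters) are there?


String 'labaciefcghheablklbiagclkkf' has length L = 27.
Number of overlapping n-grams = L - n + 1
Substituting: 27 - 2 + 1 = 26

26


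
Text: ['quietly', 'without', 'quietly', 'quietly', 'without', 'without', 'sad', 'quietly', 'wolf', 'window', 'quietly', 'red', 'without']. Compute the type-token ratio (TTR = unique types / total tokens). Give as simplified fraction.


Tokens: 13
Unique types: ('quietly', 'red', 'sad', 'window', 'without', 'wolf') = 6
TTR = 6/13
Already in lowest terms.

6/13


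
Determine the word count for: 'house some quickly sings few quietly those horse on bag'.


Counting words by splitting on spaces:
  Word 1: 'house'
  Word 2: 'some'
  Word 3: 'quickly'
  Word 4: 'sings'
  Word 5: 'few'
  Word 6: 'quietly'
  Word 7: 'those'
  Word 8: 'horse'
  Word 9: 'on'
  Word 10: 'bag'
Total words: 10

10


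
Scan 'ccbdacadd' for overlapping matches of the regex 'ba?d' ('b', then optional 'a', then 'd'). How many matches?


Pattern: ba?d means 'b', then optional 'a', then 'd'.
Scanning 'ccbdacadd' position-by-position:
  Pos 0: window 'ccb' -> no
  Pos 1: window 'cbd' -> no
  Pos 2: window 'bda' -> MATCH
  Pos 3: window 'dac' -> no
  Pos 4: window 'aca' -> no
  Pos 5: window 'cad' -> no
  Pos 6: window 'add' -> no
  Pos 7: window 'dd' -> no
  Pos 8: window 'd' -> no
Total matches: 1

1


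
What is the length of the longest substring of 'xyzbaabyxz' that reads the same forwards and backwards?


Scanning 'xyzbaabyxz' for palindromic substrings.
Substring at positions 3-6: 'baab'.
Check: reverse('baab') = 'baab' -> palindrome confirmed.
Neighbouring characters ('z' / 'y') break symmetry, so it cannot extend further.
No longer palindromic substring exists; longest length = 4

4


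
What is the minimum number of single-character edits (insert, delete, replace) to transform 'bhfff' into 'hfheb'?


Building DP table for s1='bhfff' (len 5) and s2='hfheb' (len 5):
       h  f  h  e  b
    0  1  2  3  4  5
  b 1  1  2  3  4  4
  h 2  1  2  2  3  4
  f 3  2  1  2  3  4
  f 4  3  2  2  3  4
  f 5  4  3  3  3  4
Edit distance = dp[5][5] = 4

4


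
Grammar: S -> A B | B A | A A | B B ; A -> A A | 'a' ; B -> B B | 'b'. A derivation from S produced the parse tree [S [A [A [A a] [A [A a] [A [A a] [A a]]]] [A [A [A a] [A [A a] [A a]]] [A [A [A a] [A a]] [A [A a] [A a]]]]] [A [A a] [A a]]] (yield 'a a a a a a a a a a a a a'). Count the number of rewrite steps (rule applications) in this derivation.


Every bracketed nonterminal node [X ...] in the tree is produced by exactly one rule application.
Reading the tree off as a leftmost derivation:
  Step 1: S  =>  A A   (applied S -> A A)
  Step 2: A A  =>  A A A   (applied A -> A A)
  Step 3: A A A  =>  A A A A   (applied A -> A A)
  Step 4: A A A A  =>  a A A A   (applied A -> a)
  Step 5: a A A A  =>  a A A A A   (applied A -> A A)
  Step 6: a A A A A  =>  a a A A A   (applied A -> a)
  Step 7: a a A A A  =>  a a A A A A   (applied A -> A A)
  Step 8: a a A A A A  =>  a a a A A A   (applied A -> a)
  Step 9: a a a A A A  =>  a a a a A A   (applied A -> a)
  Step 10: a a a a A A  =>  a a a a A A A   (applied A -> A A)
  Step 11: a a a a A A A  =>  a a a a A A A A   (applied A -> A A)
  Step 12: a a a a A A A A  =>  a a a a a A A A   (applied A -> a)
  Step 13: a a a a a A A A  =>  a a a a a A A A A   (applied A -> A A)
  Step 14: a a a a a A A A A  =>  a a a a a a A A A   (applied A -> a)
  Step 15: a a a a a a A A A  =>  a a a a a a a A A   (applied A -> a)
  Step 16: a a a a a a a A A  =>  a a a a a a a A A A   (applied A -> A A)
  Step 17: a a a a a a a A A A  =>  a a a a a a a A A A A   (applied A -> A A)
  Step 18: a a a a a a a A A A A  =>  a a a a a a a a A A A   (applied A -> a)
  Step 19: a a a a a a a a A A A  =>  a a a a a a a a a A A   (applied A -> a)
  Step 20: a a a a a a a a a A A  =>  a a a a a a a a a A A A   (applied A -> A A)
  Step 21: a a a a a a a a a A A A  =>  a a a a a a a a a a A A   (applied A -> a)
  Step 22: a a a a a a a a a a A A  =>  a a a a a a a a a a a A   (applied A -> a)
  Step 23: a a a a a a a a a a a A  =>  a a a a a a a a a a a A A   (applied A -> A A)
  Step 24: a a a a a a a a a a a A A  =>  a a a a a a a a a a a a A   (applied A -> a)
  Step 25: a a a a a a a a a a a a A  =>  a a a a a a a a a a a a a   (applied A -> a)
Final yield: a a a a a a a a a a a a a
Total rewrite steps: 25

25


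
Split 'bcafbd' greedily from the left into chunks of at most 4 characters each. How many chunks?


'bcafbd' has 6 characters.
Chunking with max size 4:
  Chunk 1: 'bcaf' (positions 0-3)
  Chunk 2: 'bd' (positions 4-5)
Total chunks: ceil(6 / 4) = 2

2


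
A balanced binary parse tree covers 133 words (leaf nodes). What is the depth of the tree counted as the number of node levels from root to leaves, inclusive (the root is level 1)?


In a balanced binary tree with n leaves the deepest leaf is ceil(log2(n)) edges below the root,
so counting node levels inclusive of root and leaves gives ceil(log2(n)) + 1 levels.
log2(133) = 7.0553
ceil(7.0553) = 8
levels = 8 + 1 = 9

9


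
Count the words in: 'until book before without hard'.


Counting words by splitting on spaces:
  Word 1: 'until'
  Word 2: 'book'
  Word 3: 'before'
  Word 4: 'without'
  Word 5: 'hard'
Total words: 5

5


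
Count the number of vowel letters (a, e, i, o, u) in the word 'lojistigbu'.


Scanning each character of 'lojistigbu':
  Position 1: 'l' -> consonant (running count: 0)
  Position 2: 'o' -> vowel (running count: 1)
  Position 3: 'j' -> consonant (running count: 1)
  Position 4: 'i' -> vowel (running count: 2)
  Position 5: 's' -> consonant (running count: 2)
  Position 6: 't' -> consonant (running count: 2)
  Position 7: 'i' -> vowel (running count: 3)
  Position 8: 'g' -> consonant (running count: 3)
  Position 9: 'b' -> consonant (running count: 3)
  Position 10: 'u' -> vowel (running count: 4)
Total vowels: 4

4


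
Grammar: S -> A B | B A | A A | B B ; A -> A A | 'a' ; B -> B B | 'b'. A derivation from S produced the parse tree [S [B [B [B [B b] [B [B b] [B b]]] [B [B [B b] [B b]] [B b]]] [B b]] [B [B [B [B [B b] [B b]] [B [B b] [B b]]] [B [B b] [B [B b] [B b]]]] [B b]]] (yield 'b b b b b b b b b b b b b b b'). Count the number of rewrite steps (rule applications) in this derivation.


Every bracketed nonterminal node [X ...] in the tree is produced by exactly one rule application.
Reading the tree off as a leftmost derivation:
  Step 1: S  =>  B B   (applied S -> B B)
  Step 2: B B  =>  B B B   (applied B -> B B)
  Step 3: B B B  =>  B B B B   (applied B -> B B)
  Step 4: B B B B  =>  B B B B B   (applied B -> B B)
  Step 5: B B B B B  =>  b B B B B   (applied B -> b)
  Step 6: b B B B B  =>  b B B B B B   (applied B -> B B)
  Step 7: b B B B B B  =>  b b B B B B   (applied B -> b)
  Step 8: b b B B B B  =>  b b b B B B   (applied B -> b)
  Step 9: b b b B B B  =>  b b b B B B B   (applied B -> B B)
  Step 10: b b b B B B B  =>  b b b B B B B B   (applied B -> B B)
  Step 11: b b b B B B B B  =>  b b b b B B B B   (applied B -> b)
  Step 12: b b b b B B B B  =>  b b b b b B B B   (applied B -> b)
  Step 13: b b b b b B B B  =>  b b b b b b B B   (applied B -> b)
  Step 14: b b b b b b B B  =>  b b b b b b b B   (applied B -> b)
  Step 15: b b b b b b b B  =>  b b b b b b b B B   (applied B -> B B)
  Step 16: b b b b b b b B B  =>  b b b b b b b B B B   (applied B -> B B)
  Step 17: b b b b b b b B B B  =>  b b b b b b b B B B B   (applied B -> B B)
  Step 18: b b b b b b b B B B B  =>  b b b b b b b B B B B B   (applied B -> B B)
  Step 19: b b b b b b b B B B B B  =>  b b b b b b b b B B B B   (applied B -> b)
  Step 20: b b b b b b b b B B B B  =>  b b b b b b b b b B B B   (applied B -> b)
  Step 21: b b b b b b b b b B B B  =>  b b b b b b b b b B B B B   (applied B -> B B)
  Step 22: b b b b b b b b b B B B B  =>  b b b b b b b b b b B B B   (applied B -> b)
  Step 23: b b b b b b b b b b B B B  =>  b b b b b b b b b b b B B   (applied B -> b)
  Step 24: b b b b b b b b b b b B B  =>  b b b b b b b b b b b B B B   (applied B -> B B)
  Step 25: b b b b b b b b b b b B B B  =>  b b b b b b b b b b b b B B   (applied B -> b)
  Step 26: b b b b b b b b b b b b B B  =>  b b b b b b b b b b b b B B B   (applied B -> B B)
  Step 27: b b b b b b b b b b b b B B B  =>  b b b b b b b b b b b b b B B   (applied B -> b)
  Step 28: b b b b b b b b b b b b b B B  =>  b b b b b b b b b b b b b b B   (applied B -> b)
  Step 29: b b b b b b b b b b b b b b B  =>  b b b b b b b b b b b b b b b   (applied B -> b)
Final yield: b b b b b b b b b b b b b b b
Total rewrite steps: 29

29


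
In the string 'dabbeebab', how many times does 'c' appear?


Scanning 'dabbeebab' for 'c':
  No matches found.
Total occurrences of 'c': 0

0


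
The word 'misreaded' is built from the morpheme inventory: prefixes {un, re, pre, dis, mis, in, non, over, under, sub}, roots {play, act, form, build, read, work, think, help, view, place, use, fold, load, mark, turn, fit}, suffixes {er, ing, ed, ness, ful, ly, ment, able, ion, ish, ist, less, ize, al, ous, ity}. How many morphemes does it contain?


Segmenting 'misreaded' against the inventory:
  'mis' -> prefix (morpheme 1)
  'read' -> root (morpheme 2)
  'ed' -> suffix (morpheme 3)
Total morphemes: 3

3


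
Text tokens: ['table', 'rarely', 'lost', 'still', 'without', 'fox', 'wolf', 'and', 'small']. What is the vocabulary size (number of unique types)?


Listing all tokens and tracking unique types:
  Token 1: 'table' -> NEW (unique so far: 1)
  Token 2: 'rarely' -> NEW (unique so far: 2)
  Token 3: 'lost' -> NEW (unique so far: 3)
  Token 4: 'still' -> NEW (unique so far: 4)
  Token 5: 'without' -> NEW (unique so far: 5)
  Token 6: 'fox' -> NEW (unique so far: 6)
  Token 7: 'wolf' -> NEW (unique so far: 7)
  Token 8: 'and' -> NEW (unique so far: 8)
  Token 9: 'small' -> NEW (unique so far: 9)
Unique types: ('and', 'fox', 'lost', 'rarely', 'small', 'still', 'table', 'without', 'wolf')
Vocabulary size: 9

9


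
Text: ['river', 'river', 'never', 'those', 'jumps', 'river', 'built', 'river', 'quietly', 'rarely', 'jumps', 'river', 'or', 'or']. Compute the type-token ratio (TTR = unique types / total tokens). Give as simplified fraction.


Tokens: 14
Unique types: ('built', 'jumps', 'never', 'or', 'quietly', 'rarely', 'river', 'those') = 8
TTR = 8/14
Simplify: divide both by 2 -> 4/7
TTR = 4/7

4/7


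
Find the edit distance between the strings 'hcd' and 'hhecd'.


Building DP table for s1='hcd' (len 3) and s2='hhecd' (len 5):
       h  h  e  c  d
    0  1  2  3  4  5
  h 1  0  1  2  3  4
  c 2  1  1  2  2  3
  d 3  2  2  2  3  2
Edit distance = dp[3][5] = 2

2


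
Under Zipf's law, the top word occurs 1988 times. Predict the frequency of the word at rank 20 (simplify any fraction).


Zipf's law: freq(rank) = f1 / rank
f1 = 1988, rank = 20
freq = 1988 / 20
GCD(1988, 20) = 4
Simplified: 497/5

497/5


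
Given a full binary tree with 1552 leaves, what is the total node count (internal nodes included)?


Leaf nodes (terminals): 1552
Internal nodes = n - 1 = 1552 - 1 = 1551
Total = leaves + internal = 1552 + 1551 = 3103

3103


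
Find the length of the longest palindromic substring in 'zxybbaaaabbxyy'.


Scanning 'zxybbaaaabbxyy' for palindromic substrings.
Substring at positions 3-10: 'bbaaaabb'.
Check: reverse('bbaaaabb') = 'bbaaaabb' -> palindrome confirmed.
Neighbouring characters ('y' / 'x') break symmetry, so it cannot extend further.
No longer palindromic substring exists; longest length = 8

8


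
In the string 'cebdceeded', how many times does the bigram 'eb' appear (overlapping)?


Scanning 'cebdceeded' for bigram 'eb':
  Position 0: 'ce' -> no
  Position 1: 'eb' -> MATCH
  Position 2: 'bd' -> no
  Position 3: 'dc' -> no
  Position 4: 'ce' -> no
  Position 5: 'ee' -> no
  Position 6: 'ed' -> no
  Position 7: 'de' -> no
  Position 8: 'ed' -> no
Total matches: 1

1


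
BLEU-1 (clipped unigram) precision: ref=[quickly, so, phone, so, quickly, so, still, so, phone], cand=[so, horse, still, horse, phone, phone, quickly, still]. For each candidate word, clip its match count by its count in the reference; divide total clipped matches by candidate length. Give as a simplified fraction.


Reference word counts: {'phone': 2, 'quickly': 2, 'so': 4, 'still': 1}
Checking each candidate word (with clipping):
  'so' -> in reference (ref count 4, used 1/4) -> match (matches: 1)
  'horse' -> not in reference -> no match (matches: 1)
  'still' -> in reference (ref count 1, used 1/1) -> match (matches: 2)
  'horse' -> not in reference -> no match (matches: 2)
  'phone' -> in reference (ref count 2, used 1/2) -> match (matches: 3)
  'phone' -> in reference (ref count 2, used 2/2) -> match (matches: 4)
  'quickly' -> in reference (ref count 2, used 1/2) -> match (matches: 5)
  'still' -> ref count 1 already used up (1/1) -> clipped, no match (matches: 5)
Clipped matches: 5, Candidate length: 8
Precision = 5/8

5/8


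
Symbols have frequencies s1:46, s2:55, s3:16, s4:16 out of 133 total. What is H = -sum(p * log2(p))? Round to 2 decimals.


Computing entropy H = -sum(p_i * log2(p_i)):
  s1: p = 46/133 = 0.3459, -p*log2(p) = 0.5298
  s2: p = 55/133 = 0.4135, -p*log2(p) = 0.5268
  s3: p = 16/133 = 0.1203, -p*log2(p) = 0.3676
  s4: p = 16/133 = 0.1203, -p*log2(p) = 0.3676
H = sum of terms = 1.7918
Rounded to 2 decimals: 1.79

1.79


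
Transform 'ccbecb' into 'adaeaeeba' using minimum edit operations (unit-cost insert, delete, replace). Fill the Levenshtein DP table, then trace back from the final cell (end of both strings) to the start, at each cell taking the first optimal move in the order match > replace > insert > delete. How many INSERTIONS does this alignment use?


Edit distance = 7. Backtracking from cell (6, 9) with preference match > replace > insert > delete,
then listing the resulting alignment 'ccbecb' -> 'adaeaeeba' left to right:
  Step 1: insert 'a' [insertion #1]
  Step 2: insert 'd' [insertion #2]
  Step 3: replace c->a
  Step 4: replace c->e
  Step 5: replace b->a
  Step 6: keep 'e'
  Step 7: replace c->e
  Step 8: keep 'b'
  Step 9: insert 'a' [insertion #3]
Total insertions: 3

3


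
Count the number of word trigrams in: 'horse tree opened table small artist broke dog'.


Word trigrams from [8] words:
  Trigram 1: (horse tree opened)
  Trigram 2: (tree opened table)
  Trigram 3: (opened table small)
  Trigram 4: (table small artist)
  Trigram 5: (small artist broke)
  Trigram 6: (artist broke dog)
Total word trigrams: 8 - 2 = 6

6


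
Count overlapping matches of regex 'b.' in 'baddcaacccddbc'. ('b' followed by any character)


Pattern: b. means 'b' followed by any character.
Scanning 'baddcaacccddbc' position-by-position:
  Pos 0: window 'ba' -> MATCH
  Pos 1: window 'ad' -> no
  Pos 2: window 'dd' -> no
  Pos 3: window 'dc' -> no
  Pos 4: window 'ca' -> no
  Pos 5: window 'aa' -> no
  Pos 6: window 'ac' -> no
  Pos 7: window 'cc' -> no
  Pos 8: window 'cc' -> no
  Pos 9: window 'cd' -> no
  Pos 10: window 'dd' -> no
  Pos 11: window 'db' -> no
  Pos 12: window 'bc' -> MATCH
  Pos 13: window 'c' -> no
Total matches: 2

2


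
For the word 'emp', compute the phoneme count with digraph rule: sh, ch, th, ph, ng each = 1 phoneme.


Parsing 'emp' greedily, digraphs first:
  'e' -> vowel phoneme (phonemes so far: 1)
  'm' -> consonant phoneme (phonemes so far: 2)
  'p' -> consonant phoneme (phonemes so far: 3)
Total phonemes: 3

3


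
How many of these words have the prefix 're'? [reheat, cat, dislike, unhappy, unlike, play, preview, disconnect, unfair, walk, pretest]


Checking each word for prefix 're':
  'reheat' -> YES, starts with 're' (count: 1)
  'cat' -> no (count: 1)
  'dislike' -> no (count: 1)
  'unhappy' -> no (count: 1)
  'unlike' -> no (count: 1)
  'play' -> no (count: 1)
  'preview' -> no (count: 1)
  'disconnect' -> no (count: 1)
  'unfair' -> no (count: 1)
  'walk' -> no (count: 1)
  'pretest' -> no (count: 1)
Total with prefix 're': 1

1


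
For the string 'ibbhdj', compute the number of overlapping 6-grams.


String 'ibbhdj' has length L = 6.
Number of overlapping n-grams = L - n + 1
Substituting: 6 - 6 + 1 = 1

1


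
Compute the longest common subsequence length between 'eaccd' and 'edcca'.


DP table for LCS of 'eaccd' and 'edcca':
       e  d  c  c  a
    0  0  0  0  0  0
  e 0  1  1  1  1  1
  a 0  1  1  1  1  2
  c 0  1  1  2  2  2
  c 0  1  1  2  3  3
  d 0  1  2  2  3  3
LCS: 'ecc'
LCS length = 3

3
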